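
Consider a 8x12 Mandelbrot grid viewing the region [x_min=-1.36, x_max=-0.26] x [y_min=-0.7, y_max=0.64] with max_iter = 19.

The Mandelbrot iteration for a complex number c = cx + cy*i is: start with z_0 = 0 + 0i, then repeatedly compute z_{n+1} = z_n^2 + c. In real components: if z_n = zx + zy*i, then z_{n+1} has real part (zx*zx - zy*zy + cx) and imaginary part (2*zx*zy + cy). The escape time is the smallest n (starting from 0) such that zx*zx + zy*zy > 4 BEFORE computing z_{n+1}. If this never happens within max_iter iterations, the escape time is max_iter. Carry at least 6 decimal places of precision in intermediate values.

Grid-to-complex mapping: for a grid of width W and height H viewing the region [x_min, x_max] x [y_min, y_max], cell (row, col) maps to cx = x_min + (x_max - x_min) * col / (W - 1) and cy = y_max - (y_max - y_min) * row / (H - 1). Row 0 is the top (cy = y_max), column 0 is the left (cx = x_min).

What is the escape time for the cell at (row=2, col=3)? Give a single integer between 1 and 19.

z_0 = 0 + 0i, c = -0.8886 + 0.3964i
Iter 1: z = -0.8886 + 0.3964i, |z|^2 = 0.9467
Iter 2: z = -0.2561 + -0.3080i, |z|^2 = 0.1605
Iter 3: z = -0.9179 + 0.5541i, |z|^2 = 1.1495
Iter 4: z = -0.3532 + -0.6209i, |z|^2 = 0.5103
Iter 5: z = -1.1493 + 0.8349i, |z|^2 = 2.0181
Iter 6: z = -0.2647 + -1.5229i, |z|^2 = 2.3893
Iter 7: z = -3.1378 + 1.2027i, |z|^2 = 11.2919
Escaped at iteration 7

Answer: 7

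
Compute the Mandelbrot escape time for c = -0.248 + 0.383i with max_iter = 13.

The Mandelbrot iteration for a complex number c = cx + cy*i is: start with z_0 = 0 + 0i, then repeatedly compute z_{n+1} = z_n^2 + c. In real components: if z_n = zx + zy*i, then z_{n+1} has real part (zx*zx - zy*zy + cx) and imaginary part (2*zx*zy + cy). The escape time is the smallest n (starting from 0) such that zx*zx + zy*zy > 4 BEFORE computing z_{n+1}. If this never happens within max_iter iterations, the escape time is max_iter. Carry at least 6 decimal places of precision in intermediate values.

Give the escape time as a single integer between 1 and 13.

Answer: 13

Derivation:
z_0 = 0 + 0i, c = -0.2480 + 0.3830i
Iter 1: z = -0.2480 + 0.3830i, |z|^2 = 0.2082
Iter 2: z = -0.3332 + 0.1930i, |z|^2 = 0.1483
Iter 3: z = -0.1742 + 0.2544i, |z|^2 = 0.0951
Iter 4: z = -0.2823 + 0.2944i, |z|^2 = 0.1664
Iter 5: z = -0.2549 + 0.2168i, |z|^2 = 0.1120
Iter 6: z = -0.2300 + 0.2725i, |z|^2 = 0.1271
Iter 7: z = -0.2693 + 0.2577i, |z|^2 = 0.1389
Iter 8: z = -0.2418 + 0.2442i, |z|^2 = 0.1181
Iter 9: z = -0.2491 + 0.2649i, |z|^2 = 0.1322
Iter 10: z = -0.2561 + 0.2510i, |z|^2 = 0.1286
Iter 11: z = -0.2454 + 0.2544i, |z|^2 = 0.1250
Iter 12: z = -0.2525 + 0.2581i, |z|^2 = 0.1304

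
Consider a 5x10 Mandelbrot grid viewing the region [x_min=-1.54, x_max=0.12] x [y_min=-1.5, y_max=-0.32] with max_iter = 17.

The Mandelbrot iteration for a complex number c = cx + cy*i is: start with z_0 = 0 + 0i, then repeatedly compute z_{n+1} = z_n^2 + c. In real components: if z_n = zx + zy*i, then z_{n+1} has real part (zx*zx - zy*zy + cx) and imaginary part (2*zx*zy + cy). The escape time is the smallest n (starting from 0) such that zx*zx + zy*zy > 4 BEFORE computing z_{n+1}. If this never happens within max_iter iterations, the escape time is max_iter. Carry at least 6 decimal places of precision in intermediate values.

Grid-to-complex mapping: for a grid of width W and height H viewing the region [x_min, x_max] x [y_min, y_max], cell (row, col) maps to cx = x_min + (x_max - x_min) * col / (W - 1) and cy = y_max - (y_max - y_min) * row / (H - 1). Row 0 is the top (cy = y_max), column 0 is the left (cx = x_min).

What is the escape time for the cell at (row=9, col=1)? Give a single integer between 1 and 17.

z_0 = 0 + 0i, c = -1.1250 + -1.5000i
Iter 1: z = -1.1250 + -1.5000i, |z|^2 = 3.5156
Iter 2: z = -2.1094 + 1.8750i, |z|^2 = 7.9651
Escaped at iteration 2

Answer: 2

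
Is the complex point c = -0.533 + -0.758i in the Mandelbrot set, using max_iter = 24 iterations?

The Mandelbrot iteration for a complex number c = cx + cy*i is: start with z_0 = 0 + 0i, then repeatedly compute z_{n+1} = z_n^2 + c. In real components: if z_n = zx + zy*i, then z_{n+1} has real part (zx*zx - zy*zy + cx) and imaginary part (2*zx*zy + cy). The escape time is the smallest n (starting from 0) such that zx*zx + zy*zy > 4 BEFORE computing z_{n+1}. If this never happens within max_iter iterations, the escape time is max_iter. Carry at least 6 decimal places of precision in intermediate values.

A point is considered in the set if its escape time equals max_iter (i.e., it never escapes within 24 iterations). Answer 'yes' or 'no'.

Answer: no

Derivation:
z_0 = 0 + 0i, c = -0.5330 + -0.7580i
Iter 1: z = -0.5330 + -0.7580i, |z|^2 = 0.8587
Iter 2: z = -0.8235 + 0.0500i, |z|^2 = 0.6806
Iter 3: z = 0.1426 + -0.8404i, |z|^2 = 0.7266
Iter 4: z = -1.2189 + -0.9977i, |z|^2 = 2.4812
Iter 5: z = -0.0426 + 1.6742i, |z|^2 = 2.8049
Iter 6: z = -3.3342 + -0.9007i, |z|^2 = 11.9283
Escaped at iteration 6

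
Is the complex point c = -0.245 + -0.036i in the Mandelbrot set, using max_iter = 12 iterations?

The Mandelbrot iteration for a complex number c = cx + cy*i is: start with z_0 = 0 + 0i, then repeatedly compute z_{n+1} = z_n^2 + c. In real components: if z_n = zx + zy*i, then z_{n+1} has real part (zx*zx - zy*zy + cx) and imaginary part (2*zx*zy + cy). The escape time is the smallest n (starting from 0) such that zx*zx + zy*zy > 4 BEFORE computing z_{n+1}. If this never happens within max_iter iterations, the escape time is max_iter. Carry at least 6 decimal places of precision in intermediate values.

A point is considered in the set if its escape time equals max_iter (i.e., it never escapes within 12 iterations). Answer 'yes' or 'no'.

z_0 = 0 + 0i, c = -0.2450 + -0.0360i
Iter 1: z = -0.2450 + -0.0360i, |z|^2 = 0.0613
Iter 2: z = -0.1863 + -0.0184i, |z|^2 = 0.0350
Iter 3: z = -0.2106 + -0.0292i, |z|^2 = 0.0452
Iter 4: z = -0.2015 + -0.0237i, |z|^2 = 0.0412
Iter 5: z = -0.2050 + -0.0264i, |z|^2 = 0.0427
Iter 6: z = -0.2037 + -0.0252i, |z|^2 = 0.0421
Iter 7: z = -0.2041 + -0.0258i, |z|^2 = 0.0423
Iter 8: z = -0.2040 + -0.0255i, |z|^2 = 0.0423
Iter 9: z = -0.2040 + -0.0256i, |z|^2 = 0.0423
Iter 10: z = -0.2040 + -0.0256i, |z|^2 = 0.0423
Iter 11: z = -0.2040 + -0.0256i, |z|^2 = 0.0423
Did not escape in 12 iterations → in set

Answer: yes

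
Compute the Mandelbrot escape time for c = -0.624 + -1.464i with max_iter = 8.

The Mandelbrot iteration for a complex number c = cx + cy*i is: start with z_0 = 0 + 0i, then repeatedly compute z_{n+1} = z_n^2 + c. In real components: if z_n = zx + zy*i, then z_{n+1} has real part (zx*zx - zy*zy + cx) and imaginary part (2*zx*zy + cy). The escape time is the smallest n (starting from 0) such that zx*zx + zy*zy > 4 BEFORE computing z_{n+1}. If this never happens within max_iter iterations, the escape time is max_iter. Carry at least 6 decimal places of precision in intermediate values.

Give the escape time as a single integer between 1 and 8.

z_0 = 0 + 0i, c = -0.6240 + -1.4640i
Iter 1: z = -0.6240 + -1.4640i, |z|^2 = 2.5327
Iter 2: z = -2.3779 + 0.3631i, |z|^2 = 5.7863
Escaped at iteration 2

Answer: 2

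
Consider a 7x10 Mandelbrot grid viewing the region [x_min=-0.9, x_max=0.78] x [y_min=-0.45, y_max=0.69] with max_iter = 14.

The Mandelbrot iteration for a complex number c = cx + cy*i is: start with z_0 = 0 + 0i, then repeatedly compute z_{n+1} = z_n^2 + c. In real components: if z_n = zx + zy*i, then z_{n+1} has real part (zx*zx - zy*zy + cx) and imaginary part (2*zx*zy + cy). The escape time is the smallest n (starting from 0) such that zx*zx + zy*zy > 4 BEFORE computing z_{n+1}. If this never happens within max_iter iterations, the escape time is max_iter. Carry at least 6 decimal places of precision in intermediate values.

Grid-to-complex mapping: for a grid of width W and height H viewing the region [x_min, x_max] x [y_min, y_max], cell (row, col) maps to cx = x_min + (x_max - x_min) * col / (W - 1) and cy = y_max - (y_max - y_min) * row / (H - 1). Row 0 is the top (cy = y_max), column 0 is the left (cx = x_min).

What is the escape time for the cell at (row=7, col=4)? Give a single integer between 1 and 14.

Answer: 14

Derivation:
z_0 = 0 + 0i, c = 0.2200 + -0.1967i
Iter 1: z = 0.2200 + -0.1967i, |z|^2 = 0.0871
Iter 2: z = 0.2297 + -0.2832i, |z|^2 = 0.1330
Iter 3: z = 0.1926 + -0.3268i, |z|^2 = 0.1439
Iter 4: z = 0.1503 + -0.3225i, |z|^2 = 0.1266
Iter 5: z = 0.1386 + -0.2936i, |z|^2 = 0.1054
Iter 6: z = 0.1530 + -0.2780i, |z|^2 = 0.1007
Iter 7: z = 0.1661 + -0.2817i, |z|^2 = 0.1070
Iter 8: z = 0.1682 + -0.2903i, |z|^2 = 0.1125
Iter 9: z = 0.1640 + -0.2943i, |z|^2 = 0.1135
Iter 10: z = 0.1603 + -0.2932i, |z|^2 = 0.1117
Iter 11: z = 0.1597 + -0.2907i, |z|^2 = 0.1100
Iter 12: z = 0.1610 + -0.2895i, |z|^2 = 0.1097
Iter 13: z = 0.1621 + -0.2899i, |z|^2 = 0.1103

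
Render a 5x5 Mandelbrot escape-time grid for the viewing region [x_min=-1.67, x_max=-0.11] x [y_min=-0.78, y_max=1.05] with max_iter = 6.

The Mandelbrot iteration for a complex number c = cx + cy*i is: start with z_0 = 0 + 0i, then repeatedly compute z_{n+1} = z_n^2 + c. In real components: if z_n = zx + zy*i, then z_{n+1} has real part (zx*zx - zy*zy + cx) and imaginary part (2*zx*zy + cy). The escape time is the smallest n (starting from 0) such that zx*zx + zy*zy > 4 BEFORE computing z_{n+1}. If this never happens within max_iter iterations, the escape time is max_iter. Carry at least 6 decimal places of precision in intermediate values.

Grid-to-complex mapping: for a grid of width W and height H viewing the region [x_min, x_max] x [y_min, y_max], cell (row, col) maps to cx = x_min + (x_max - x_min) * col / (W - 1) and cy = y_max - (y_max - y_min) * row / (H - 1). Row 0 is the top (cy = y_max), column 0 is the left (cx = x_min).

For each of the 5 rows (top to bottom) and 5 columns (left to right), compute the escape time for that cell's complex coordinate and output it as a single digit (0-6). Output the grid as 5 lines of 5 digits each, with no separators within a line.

(row=0, col=0): c = -1.6700 + 1.0500i → escape time 2
(row=0, col=1): c = -1.2800 + 1.0500i → escape time 3
(row=0, col=2): c = -0.8900 + 1.0500i → escape time 3
(row=0, col=3): c = -0.5000 + 1.0500i → escape time 4
(row=0, col=4): c = -0.1100 + 1.0500i → escape time 6
(row=1, col=0): c = -1.6700 + 0.5925i → escape time 3
(row=1, col=1): c = -1.2800 + 0.5925i → escape time 3
(row=1, col=2): c = -0.8900 + 0.5925i → escape time 5
(row=1, col=3): c = -0.5000 + 0.5925i → escape time 6
(row=1, col=4): c = -0.1100 + 0.5925i → escape time 6
(row=2, col=0): c = -1.6700 + 0.1350i → escape time 5
(row=2, col=1): c = -1.2800 + 0.1350i → escape time 6
(row=2, col=2): c = -0.8900 + 0.1350i → escape time 6
(row=2, col=3): c = -0.5000 + 0.1350i → escape time 6
(row=2, col=4): c = -0.1100 + 0.1350i → escape time 6
(row=3, col=0): c = -1.6700 + -0.3225i → escape time 4
(row=3, col=1): c = -1.2800 + -0.3225i → escape time 6
(row=3, col=2): c = -0.8900 + -0.3225i → escape time 6
(row=3, col=3): c = -0.5000 + -0.3225i → escape time 6
(row=3, col=4): c = -0.1100 + -0.3225i → escape time 6
(row=4, col=0): c = -1.6700 + -0.7800i → escape time 3
(row=4, col=1): c = -1.2800 + -0.7800i → escape time 3
(row=4, col=2): c = -0.8900 + -0.7800i → escape time 4
(row=4, col=3): c = -0.5000 + -0.7800i → escape time 6
(row=4, col=4): c = -0.1100 + -0.7800i → escape time 6

Answer: 23346
33566
56666
46666
33466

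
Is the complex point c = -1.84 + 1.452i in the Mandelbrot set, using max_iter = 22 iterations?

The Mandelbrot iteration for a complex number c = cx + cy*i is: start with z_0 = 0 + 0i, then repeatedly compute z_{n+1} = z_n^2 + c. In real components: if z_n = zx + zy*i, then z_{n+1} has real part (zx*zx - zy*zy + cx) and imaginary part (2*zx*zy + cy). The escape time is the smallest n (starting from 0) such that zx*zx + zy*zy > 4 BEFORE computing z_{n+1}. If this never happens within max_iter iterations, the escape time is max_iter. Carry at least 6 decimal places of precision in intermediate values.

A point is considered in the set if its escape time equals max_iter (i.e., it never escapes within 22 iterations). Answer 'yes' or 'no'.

z_0 = 0 + 0i, c = -1.8400 + 1.4520i
Iter 1: z = -1.8400 + 1.4520i, |z|^2 = 5.4939
Escaped at iteration 1

Answer: no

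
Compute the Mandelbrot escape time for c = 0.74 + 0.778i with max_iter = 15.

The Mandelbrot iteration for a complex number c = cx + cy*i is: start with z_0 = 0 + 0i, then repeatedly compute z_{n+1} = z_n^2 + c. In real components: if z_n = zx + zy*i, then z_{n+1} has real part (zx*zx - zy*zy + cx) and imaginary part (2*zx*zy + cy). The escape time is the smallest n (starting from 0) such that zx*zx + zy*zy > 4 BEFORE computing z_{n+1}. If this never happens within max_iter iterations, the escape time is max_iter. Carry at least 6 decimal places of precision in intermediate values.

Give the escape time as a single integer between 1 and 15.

z_0 = 0 + 0i, c = 0.7400 + 0.7780i
Iter 1: z = 0.7400 + 0.7780i, |z|^2 = 1.1529
Iter 2: z = 0.6823 + 1.9294i, |z|^2 = 4.1883
Escaped at iteration 2

Answer: 2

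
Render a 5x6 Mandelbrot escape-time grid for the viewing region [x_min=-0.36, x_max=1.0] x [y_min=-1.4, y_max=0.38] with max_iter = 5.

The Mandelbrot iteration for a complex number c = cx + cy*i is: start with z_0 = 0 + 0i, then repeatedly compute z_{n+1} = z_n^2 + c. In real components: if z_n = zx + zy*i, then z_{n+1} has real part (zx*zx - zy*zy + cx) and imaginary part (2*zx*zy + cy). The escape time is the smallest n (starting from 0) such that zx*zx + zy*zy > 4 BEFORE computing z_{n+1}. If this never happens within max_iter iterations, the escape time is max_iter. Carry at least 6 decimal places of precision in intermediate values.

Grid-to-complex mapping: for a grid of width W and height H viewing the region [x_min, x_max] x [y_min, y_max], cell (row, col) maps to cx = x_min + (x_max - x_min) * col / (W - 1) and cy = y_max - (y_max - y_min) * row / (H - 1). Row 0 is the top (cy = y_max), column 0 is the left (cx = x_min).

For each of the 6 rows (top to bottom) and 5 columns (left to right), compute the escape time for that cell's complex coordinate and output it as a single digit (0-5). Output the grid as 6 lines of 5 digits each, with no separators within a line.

Answer: 55532
55542
55532
55532
45322
22222

Derivation:
(row=0, col=0): c = -0.3600 + 0.3800i → escape time 5
(row=0, col=1): c = -0.0200 + 0.3800i → escape time 5
(row=0, col=2): c = 0.3200 + 0.3800i → escape time 5
(row=0, col=3): c = 0.6600 + 0.3800i → escape time 3
(row=0, col=4): c = 1.0000 + 0.3800i → escape time 2
(row=1, col=0): c = -0.3600 + 0.0240i → escape time 5
(row=1, col=1): c = -0.0200 + 0.0240i → escape time 5
(row=1, col=2): c = 0.3200 + 0.0240i → escape time 5
(row=1, col=3): c = 0.6600 + 0.0240i → escape time 4
(row=1, col=4): c = 1.0000 + 0.0240i → escape time 2
(row=2, col=0): c = -0.3600 + -0.3320i → escape time 5
(row=2, col=1): c = -0.0200 + -0.3320i → escape time 5
(row=2, col=2): c = 0.3200 + -0.3320i → escape time 5
(row=2, col=3): c = 0.6600 + -0.3320i → escape time 3
(row=2, col=4): c = 1.0000 + -0.3320i → escape time 2
(row=3, col=0): c = -0.3600 + -0.6880i → escape time 5
(row=3, col=1): c = -0.0200 + -0.6880i → escape time 5
(row=3, col=2): c = 0.3200 + -0.6880i → escape time 5
(row=3, col=3): c = 0.6600 + -0.6880i → escape time 3
(row=3, col=4): c = 1.0000 + -0.6880i → escape time 2
(row=4, col=0): c = -0.3600 + -1.0440i → escape time 4
(row=4, col=1): c = -0.0200 + -1.0440i → escape time 5
(row=4, col=2): c = 0.3200 + -1.0440i → escape time 3
(row=4, col=3): c = 0.6600 + -1.0440i → escape time 2
(row=4, col=4): c = 1.0000 + -1.0440i → escape time 2
(row=5, col=0): c = -0.3600 + -1.4000i → escape time 2
(row=5, col=1): c = -0.0200 + -1.4000i → escape time 2
(row=5, col=2): c = 0.3200 + -1.4000i → escape time 2
(row=5, col=3): c = 0.6600 + -1.4000i → escape time 2
(row=5, col=4): c = 1.0000 + -1.4000i → escape time 2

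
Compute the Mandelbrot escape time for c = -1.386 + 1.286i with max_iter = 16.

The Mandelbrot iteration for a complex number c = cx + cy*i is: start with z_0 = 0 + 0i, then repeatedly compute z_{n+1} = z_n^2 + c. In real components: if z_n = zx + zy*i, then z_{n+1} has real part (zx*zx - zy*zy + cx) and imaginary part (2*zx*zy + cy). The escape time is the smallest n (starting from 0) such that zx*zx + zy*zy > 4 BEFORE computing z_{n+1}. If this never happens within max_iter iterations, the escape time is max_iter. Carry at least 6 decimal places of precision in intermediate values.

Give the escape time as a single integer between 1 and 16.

Answer: 2

Derivation:
z_0 = 0 + 0i, c = -1.3860 + 1.2860i
Iter 1: z = -1.3860 + 1.2860i, |z|^2 = 3.5748
Iter 2: z = -1.1188 + -2.2788i, |z|^2 = 6.4446
Escaped at iteration 2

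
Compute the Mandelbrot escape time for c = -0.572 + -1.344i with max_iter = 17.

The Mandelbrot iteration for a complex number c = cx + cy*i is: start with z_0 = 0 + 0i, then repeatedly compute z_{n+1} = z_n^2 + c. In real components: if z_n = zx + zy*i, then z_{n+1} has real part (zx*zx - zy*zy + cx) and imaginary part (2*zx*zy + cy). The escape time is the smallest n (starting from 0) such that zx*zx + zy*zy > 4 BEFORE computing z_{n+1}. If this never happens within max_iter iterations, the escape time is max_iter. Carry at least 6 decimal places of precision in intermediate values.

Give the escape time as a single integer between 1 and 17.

Answer: 2

Derivation:
z_0 = 0 + 0i, c = -0.5720 + -1.3440i
Iter 1: z = -0.5720 + -1.3440i, |z|^2 = 2.1335
Iter 2: z = -2.0512 + 0.1935i, |z|^2 = 4.2447
Escaped at iteration 2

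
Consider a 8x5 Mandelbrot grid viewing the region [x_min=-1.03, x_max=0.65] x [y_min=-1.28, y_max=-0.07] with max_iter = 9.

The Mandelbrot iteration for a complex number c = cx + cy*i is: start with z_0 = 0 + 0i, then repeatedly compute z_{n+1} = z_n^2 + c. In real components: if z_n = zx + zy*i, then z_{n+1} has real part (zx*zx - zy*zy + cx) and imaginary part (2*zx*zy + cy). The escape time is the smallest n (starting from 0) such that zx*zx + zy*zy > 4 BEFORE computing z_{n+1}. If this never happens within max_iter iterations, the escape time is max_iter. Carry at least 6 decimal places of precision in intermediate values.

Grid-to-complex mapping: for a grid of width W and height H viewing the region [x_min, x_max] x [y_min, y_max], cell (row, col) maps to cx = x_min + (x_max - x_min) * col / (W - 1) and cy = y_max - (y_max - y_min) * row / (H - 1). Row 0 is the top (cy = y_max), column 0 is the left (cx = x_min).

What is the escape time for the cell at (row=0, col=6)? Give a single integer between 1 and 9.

z_0 = 0 + 0i, c = 0.4100 + -0.0700i
Iter 1: z = 0.4100 + -0.0700i, |z|^2 = 0.1730
Iter 2: z = 0.5732 + -0.1274i, |z|^2 = 0.3448
Iter 3: z = 0.7223 + -0.2161i, |z|^2 = 0.5684
Iter 4: z = 0.8851 + -0.3821i, |z|^2 = 0.9294
Iter 5: z = 1.0473 + -0.7464i, |z|^2 = 1.6541
Iter 6: z = 0.9498 + -1.6335i, |z|^2 = 3.5705
Iter 7: z = -1.3562 + -3.1730i, |z|^2 = 11.9075
Escaped at iteration 7

Answer: 7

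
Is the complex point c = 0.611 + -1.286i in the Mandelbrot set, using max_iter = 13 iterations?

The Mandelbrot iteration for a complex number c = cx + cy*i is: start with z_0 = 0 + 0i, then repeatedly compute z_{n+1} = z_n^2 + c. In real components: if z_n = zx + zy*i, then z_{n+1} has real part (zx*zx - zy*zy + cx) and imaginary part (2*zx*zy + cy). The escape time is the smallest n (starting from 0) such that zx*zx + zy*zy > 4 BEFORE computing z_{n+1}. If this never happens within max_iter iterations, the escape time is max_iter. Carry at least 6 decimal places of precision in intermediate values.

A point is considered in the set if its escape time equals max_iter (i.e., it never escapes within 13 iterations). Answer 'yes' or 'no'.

Answer: no

Derivation:
z_0 = 0 + 0i, c = 0.6110 + -1.2860i
Iter 1: z = 0.6110 + -1.2860i, |z|^2 = 2.0271
Iter 2: z = -0.6695 + -2.8575i, |z|^2 = 8.6135
Escaped at iteration 2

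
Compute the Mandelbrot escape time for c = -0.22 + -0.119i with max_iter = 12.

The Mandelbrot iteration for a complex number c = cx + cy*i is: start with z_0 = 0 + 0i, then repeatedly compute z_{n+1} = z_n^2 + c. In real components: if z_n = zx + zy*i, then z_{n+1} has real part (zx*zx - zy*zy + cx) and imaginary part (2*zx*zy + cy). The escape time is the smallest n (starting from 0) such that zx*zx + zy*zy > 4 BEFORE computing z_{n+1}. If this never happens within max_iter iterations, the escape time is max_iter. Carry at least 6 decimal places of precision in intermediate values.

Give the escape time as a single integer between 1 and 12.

Answer: 12

Derivation:
z_0 = 0 + 0i, c = -0.2200 + -0.1190i
Iter 1: z = -0.2200 + -0.1190i, |z|^2 = 0.0626
Iter 2: z = -0.1858 + -0.0666i, |z|^2 = 0.0389
Iter 3: z = -0.1899 + -0.0942i, |z|^2 = 0.0450
Iter 4: z = -0.1928 + -0.0832i, |z|^2 = 0.0441
Iter 5: z = -0.1897 + -0.0869i, |z|^2 = 0.0436
Iter 6: z = -0.1916 + -0.0860i, |z|^2 = 0.0441
Iter 7: z = -0.1907 + -0.0860i, |z|^2 = 0.0438
Iter 8: z = -0.1910 + -0.0862i, |z|^2 = 0.0439
Iter 9: z = -0.1909 + -0.0861i, |z|^2 = 0.0439
Iter 10: z = -0.1910 + -0.0861i, |z|^2 = 0.0439
Iter 11: z = -0.1910 + -0.0861i, |z|^2 = 0.0439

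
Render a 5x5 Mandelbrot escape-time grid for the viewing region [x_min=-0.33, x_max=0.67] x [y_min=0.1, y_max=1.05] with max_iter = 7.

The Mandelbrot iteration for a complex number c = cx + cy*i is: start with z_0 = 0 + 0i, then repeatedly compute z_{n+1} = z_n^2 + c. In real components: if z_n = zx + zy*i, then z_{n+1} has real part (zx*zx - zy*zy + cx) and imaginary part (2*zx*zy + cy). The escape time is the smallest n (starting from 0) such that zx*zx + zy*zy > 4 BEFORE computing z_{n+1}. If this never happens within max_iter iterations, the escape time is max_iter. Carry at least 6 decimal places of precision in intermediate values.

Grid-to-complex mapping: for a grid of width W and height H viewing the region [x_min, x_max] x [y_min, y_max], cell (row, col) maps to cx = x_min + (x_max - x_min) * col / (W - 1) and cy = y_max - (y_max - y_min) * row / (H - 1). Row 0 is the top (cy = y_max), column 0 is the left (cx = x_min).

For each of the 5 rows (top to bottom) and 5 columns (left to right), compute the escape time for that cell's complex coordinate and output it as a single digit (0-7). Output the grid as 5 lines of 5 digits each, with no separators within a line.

Answer: 56432
77543
77773
77773
77774

Derivation:
(row=0, col=0): c = -0.3300 + 1.0500i → escape time 5
(row=0, col=1): c = -0.0800 + 1.0500i → escape time 6
(row=0, col=2): c = 0.1700 + 1.0500i → escape time 4
(row=0, col=3): c = 0.4200 + 1.0500i → escape time 3
(row=0, col=4): c = 0.6700 + 1.0500i → escape time 2
(row=1, col=0): c = -0.3300 + 0.8125i → escape time 7
(row=1, col=1): c = -0.0800 + 0.8125i → escape time 7
(row=1, col=2): c = 0.1700 + 0.8125i → escape time 5
(row=1, col=3): c = 0.4200 + 0.8125i → escape time 4
(row=1, col=4): c = 0.6700 + 0.8125i → escape time 3
(row=2, col=0): c = -0.3300 + 0.5750i → escape time 7
(row=2, col=1): c = -0.0800 + 0.5750i → escape time 7
(row=2, col=2): c = 0.1700 + 0.5750i → escape time 7
(row=2, col=3): c = 0.4200 + 0.5750i → escape time 7
(row=2, col=4): c = 0.6700 + 0.5750i → escape time 3
(row=3, col=0): c = -0.3300 + 0.3375i → escape time 7
(row=3, col=1): c = -0.0800 + 0.3375i → escape time 7
(row=3, col=2): c = 0.1700 + 0.3375i → escape time 7
(row=3, col=3): c = 0.4200 + 0.3375i → escape time 7
(row=3, col=4): c = 0.6700 + 0.3375i → escape time 3
(row=4, col=0): c = -0.3300 + 0.1000i → escape time 7
(row=4, col=1): c = -0.0800 + 0.1000i → escape time 7
(row=4, col=2): c = 0.1700 + 0.1000i → escape time 7
(row=4, col=3): c = 0.4200 + 0.1000i → escape time 7
(row=4, col=4): c = 0.6700 + 0.1000i → escape time 4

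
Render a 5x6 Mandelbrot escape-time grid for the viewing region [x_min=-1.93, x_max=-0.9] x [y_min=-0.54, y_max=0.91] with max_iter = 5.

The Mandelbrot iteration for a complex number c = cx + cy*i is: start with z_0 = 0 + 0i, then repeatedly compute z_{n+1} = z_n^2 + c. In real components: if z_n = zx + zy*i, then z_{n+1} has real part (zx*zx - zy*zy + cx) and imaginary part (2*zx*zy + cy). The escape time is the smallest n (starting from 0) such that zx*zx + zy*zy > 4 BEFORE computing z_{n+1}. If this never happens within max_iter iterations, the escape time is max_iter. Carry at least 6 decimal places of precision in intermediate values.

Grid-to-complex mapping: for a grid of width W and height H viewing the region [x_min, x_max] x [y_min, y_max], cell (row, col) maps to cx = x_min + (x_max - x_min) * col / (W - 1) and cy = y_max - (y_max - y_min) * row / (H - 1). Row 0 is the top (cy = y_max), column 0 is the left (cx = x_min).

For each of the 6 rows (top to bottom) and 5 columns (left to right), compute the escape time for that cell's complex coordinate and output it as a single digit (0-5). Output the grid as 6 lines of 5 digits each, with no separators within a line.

Answer: 12333
13335
34555
55555
34555
13345

Derivation:
(row=0, col=0): c = -1.9300 + 0.9100i → escape time 1
(row=0, col=1): c = -1.6725 + 0.9100i → escape time 2
(row=0, col=2): c = -1.4150 + 0.9100i → escape time 3
(row=0, col=3): c = -1.1575 + 0.9100i → escape time 3
(row=0, col=4): c = -0.9000 + 0.9100i → escape time 3
(row=1, col=0): c = -1.9300 + 0.6200i → escape time 1
(row=1, col=1): c = -1.6725 + 0.6200i → escape time 3
(row=1, col=2): c = -1.4150 + 0.6200i → escape time 3
(row=1, col=3): c = -1.1575 + 0.6200i → escape time 3
(row=1, col=4): c = -0.9000 + 0.6200i → escape time 5
(row=2, col=0): c = -1.9300 + 0.3300i → escape time 3
(row=2, col=1): c = -1.6725 + 0.3300i → escape time 4
(row=2, col=2): c = -1.4150 + 0.3300i → escape time 5
(row=2, col=3): c = -1.1575 + 0.3300i → escape time 5
(row=2, col=4): c = -0.9000 + 0.3300i → escape time 5
(row=3, col=0): c = -1.9300 + 0.0400i → escape time 5
(row=3, col=1): c = -1.6725 + 0.0400i → escape time 5
(row=3, col=2): c = -1.4150 + 0.0400i → escape time 5
(row=3, col=3): c = -1.1575 + 0.0400i → escape time 5
(row=3, col=4): c = -0.9000 + 0.0400i → escape time 5
(row=4, col=0): c = -1.9300 + -0.2500i → escape time 3
(row=4, col=1): c = -1.6725 + -0.2500i → escape time 4
(row=4, col=2): c = -1.4150 + -0.2500i → escape time 5
(row=4, col=3): c = -1.1575 + -0.2500i → escape time 5
(row=4, col=4): c = -0.9000 + -0.2500i → escape time 5
(row=5, col=0): c = -1.9300 + -0.5400i → escape time 1
(row=5, col=1): c = -1.6725 + -0.5400i → escape time 3
(row=5, col=2): c = -1.4150 + -0.5400i → escape time 3
(row=5, col=3): c = -1.1575 + -0.5400i → escape time 4
(row=5, col=4): c = -0.9000 + -0.5400i → escape time 5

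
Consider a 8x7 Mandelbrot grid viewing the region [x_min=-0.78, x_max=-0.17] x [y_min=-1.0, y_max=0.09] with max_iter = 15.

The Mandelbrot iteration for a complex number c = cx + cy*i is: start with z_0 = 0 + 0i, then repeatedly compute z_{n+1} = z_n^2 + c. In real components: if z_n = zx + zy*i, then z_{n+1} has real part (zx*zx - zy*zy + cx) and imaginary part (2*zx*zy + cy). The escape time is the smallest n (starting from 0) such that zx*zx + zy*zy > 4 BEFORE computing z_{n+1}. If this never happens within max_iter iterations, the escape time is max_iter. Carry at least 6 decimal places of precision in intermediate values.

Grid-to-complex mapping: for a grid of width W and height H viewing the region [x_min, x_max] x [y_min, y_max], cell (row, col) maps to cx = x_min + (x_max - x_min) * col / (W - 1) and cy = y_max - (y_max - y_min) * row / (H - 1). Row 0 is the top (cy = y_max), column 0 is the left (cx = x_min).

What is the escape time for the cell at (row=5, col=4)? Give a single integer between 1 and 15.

Answer: 6

Derivation:
z_0 = 0 + 0i, c = -0.4314 + -0.8183i
Iter 1: z = -0.4314 + -0.8183i, |z|^2 = 0.8558
Iter 2: z = -0.9150 + -0.1122i, |z|^2 = 0.8498
Iter 3: z = 0.3931 + -0.6130i, |z|^2 = 0.5303
Iter 4: z = -0.6526 + -1.3003i, |z|^2 = 2.1166
Iter 5: z = -1.6963 + 0.8788i, |z|^2 = 3.6498
Iter 6: z = 1.6738 + -3.7998i, |z|^2 = 17.2397
Escaped at iteration 6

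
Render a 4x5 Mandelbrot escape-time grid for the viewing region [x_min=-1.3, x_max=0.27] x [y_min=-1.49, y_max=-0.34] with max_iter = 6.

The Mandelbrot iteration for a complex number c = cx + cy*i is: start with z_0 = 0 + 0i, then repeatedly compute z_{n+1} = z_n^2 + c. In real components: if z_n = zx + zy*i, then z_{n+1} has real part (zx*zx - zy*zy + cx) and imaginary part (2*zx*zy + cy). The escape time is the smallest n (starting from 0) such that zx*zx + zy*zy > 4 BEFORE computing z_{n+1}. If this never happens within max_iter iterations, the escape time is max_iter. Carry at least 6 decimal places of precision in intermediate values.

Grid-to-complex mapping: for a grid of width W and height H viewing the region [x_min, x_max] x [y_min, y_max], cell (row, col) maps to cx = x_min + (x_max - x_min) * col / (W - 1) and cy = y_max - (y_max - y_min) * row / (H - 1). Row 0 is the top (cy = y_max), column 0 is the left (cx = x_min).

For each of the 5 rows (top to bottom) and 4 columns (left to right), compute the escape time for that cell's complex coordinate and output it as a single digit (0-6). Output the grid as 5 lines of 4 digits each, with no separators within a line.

(row=0, col=0): c = -1.3000 + -0.3400i → escape time 6
(row=0, col=1): c = -0.7767 + -0.3400i → escape time 6
(row=0, col=2): c = -0.2533 + -0.3400i → escape time 6
(row=0, col=3): c = 0.2700 + -0.3400i → escape time 6
(row=1, col=0): c = -1.3000 + -0.6275i → escape time 3
(row=1, col=1): c = -0.7767 + -0.6275i → escape time 5
(row=1, col=2): c = -0.2533 + -0.6275i → escape time 6
(row=1, col=3): c = 0.2700 + -0.6275i → escape time 6
(row=2, col=0): c = -1.3000 + -0.9150i → escape time 3
(row=2, col=1): c = -0.7767 + -0.9150i → escape time 4
(row=2, col=2): c = -0.2533 + -0.9150i → escape time 6
(row=2, col=3): c = 0.2700 + -0.9150i → escape time 4
(row=3, col=0): c = -1.3000 + -1.2025i → escape time 2
(row=3, col=1): c = -0.7767 + -1.2025i → escape time 3
(row=3, col=2): c = -0.2533 + -1.2025i → escape time 3
(row=3, col=3): c = 0.2700 + -1.2025i → escape time 2
(row=4, col=0): c = -1.3000 + -1.4900i → escape time 2
(row=4, col=1): c = -0.7767 + -1.4900i → escape time 2
(row=4, col=2): c = -0.2533 + -1.4900i → escape time 2
(row=4, col=3): c = 0.2700 + -1.4900i → escape time 2

Answer: 6666
3566
3464
2332
2222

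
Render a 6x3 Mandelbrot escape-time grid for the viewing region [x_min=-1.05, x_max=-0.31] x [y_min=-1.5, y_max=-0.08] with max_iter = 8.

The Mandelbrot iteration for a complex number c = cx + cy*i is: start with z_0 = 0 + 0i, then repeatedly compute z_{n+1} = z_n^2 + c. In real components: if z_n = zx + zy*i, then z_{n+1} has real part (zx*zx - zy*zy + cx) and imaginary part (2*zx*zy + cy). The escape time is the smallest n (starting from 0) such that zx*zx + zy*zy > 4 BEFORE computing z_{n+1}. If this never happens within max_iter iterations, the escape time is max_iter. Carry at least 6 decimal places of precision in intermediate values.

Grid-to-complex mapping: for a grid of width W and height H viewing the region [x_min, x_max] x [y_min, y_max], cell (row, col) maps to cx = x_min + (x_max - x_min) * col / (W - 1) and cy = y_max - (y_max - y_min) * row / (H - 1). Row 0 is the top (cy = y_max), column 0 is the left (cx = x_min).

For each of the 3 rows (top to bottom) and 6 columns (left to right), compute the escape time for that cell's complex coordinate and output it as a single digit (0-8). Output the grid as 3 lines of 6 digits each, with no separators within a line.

Answer: 888888
344468
222222

Derivation:
(row=0, col=0): c = -1.0500 + -0.0800i → escape time 8
(row=0, col=1): c = -0.9020 + -0.0800i → escape time 8
(row=0, col=2): c = -0.7540 + -0.0800i → escape time 8
(row=0, col=3): c = -0.6060 + -0.0800i → escape time 8
(row=0, col=4): c = -0.4580 + -0.0800i → escape time 8
(row=0, col=5): c = -0.3100 + -0.0800i → escape time 8
(row=1, col=0): c = -1.0500 + -0.7900i → escape time 3
(row=1, col=1): c = -0.9020 + -0.7900i → escape time 4
(row=1, col=2): c = -0.7540 + -0.7900i → escape time 4
(row=1, col=3): c = -0.6060 + -0.7900i → escape time 4
(row=1, col=4): c = -0.4580 + -0.7900i → escape time 6
(row=1, col=5): c = -0.3100 + -0.7900i → escape time 8
(row=2, col=0): c = -1.0500 + -1.5000i → escape time 2
(row=2, col=1): c = -0.9020 + -1.5000i → escape time 2
(row=2, col=2): c = -0.7540 + -1.5000i → escape time 2
(row=2, col=3): c = -0.6060 + -1.5000i → escape time 2
(row=2, col=4): c = -0.4580 + -1.5000i → escape time 2
(row=2, col=5): c = -0.3100 + -1.5000i → escape time 2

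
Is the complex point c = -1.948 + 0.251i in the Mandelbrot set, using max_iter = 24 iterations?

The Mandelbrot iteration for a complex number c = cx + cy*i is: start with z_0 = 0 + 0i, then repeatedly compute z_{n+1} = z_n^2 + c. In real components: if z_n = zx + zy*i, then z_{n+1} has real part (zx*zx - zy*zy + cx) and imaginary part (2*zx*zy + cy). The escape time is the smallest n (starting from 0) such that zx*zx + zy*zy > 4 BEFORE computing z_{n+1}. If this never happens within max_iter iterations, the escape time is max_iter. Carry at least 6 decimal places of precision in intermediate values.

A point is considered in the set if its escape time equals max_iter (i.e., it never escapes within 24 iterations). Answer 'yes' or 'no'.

z_0 = 0 + 0i, c = -1.9480 + 0.2510i
Iter 1: z = -1.9480 + 0.2510i, |z|^2 = 3.8577
Iter 2: z = 1.7837 + -0.7269i, |z|^2 = 3.7100
Iter 3: z = 0.7052 + -2.3421i, |z|^2 = 5.9829
Escaped at iteration 3

Answer: no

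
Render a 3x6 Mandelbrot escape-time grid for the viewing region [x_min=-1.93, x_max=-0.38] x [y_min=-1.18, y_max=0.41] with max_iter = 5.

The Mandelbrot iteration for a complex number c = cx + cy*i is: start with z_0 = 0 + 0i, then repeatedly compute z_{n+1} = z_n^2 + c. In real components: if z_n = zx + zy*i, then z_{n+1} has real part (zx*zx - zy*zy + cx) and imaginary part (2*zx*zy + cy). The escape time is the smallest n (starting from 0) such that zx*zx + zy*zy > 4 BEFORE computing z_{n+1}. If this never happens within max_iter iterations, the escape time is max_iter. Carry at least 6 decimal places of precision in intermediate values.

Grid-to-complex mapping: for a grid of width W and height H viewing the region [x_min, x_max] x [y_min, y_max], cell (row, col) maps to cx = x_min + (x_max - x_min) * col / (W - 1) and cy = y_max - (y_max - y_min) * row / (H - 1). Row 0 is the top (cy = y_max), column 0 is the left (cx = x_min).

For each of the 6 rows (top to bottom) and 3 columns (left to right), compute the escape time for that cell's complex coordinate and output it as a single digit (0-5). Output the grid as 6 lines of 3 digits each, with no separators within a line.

(row=0, col=0): c = -1.9300 + 0.4100i → escape time 2
(row=0, col=1): c = -1.1550 + 0.4100i → escape time 5
(row=0, col=2): c = -0.3800 + 0.4100i → escape time 5
(row=1, col=0): c = -1.9300 + 0.0920i → escape time 4
(row=1, col=1): c = -1.1550 + 0.0920i → escape time 5
(row=1, col=2): c = -0.3800 + 0.0920i → escape time 5
(row=2, col=0): c = -1.9300 + -0.2260i → escape time 3
(row=2, col=1): c = -1.1550 + -0.2260i → escape time 5
(row=2, col=2): c = -0.3800 + -0.2260i → escape time 5
(row=3, col=0): c = -1.9300 + -0.5440i → escape time 1
(row=3, col=1): c = -1.1550 + -0.5440i → escape time 4
(row=3, col=2): c = -0.3800 + -0.5440i → escape time 5
(row=4, col=0): c = -1.9300 + -0.8620i → escape time 1
(row=4, col=1): c = -1.1550 + -0.8620i → escape time 3
(row=4, col=2): c = -0.3800 + -0.8620i → escape time 5
(row=5, col=0): c = -1.9300 + -1.1800i → escape time 1
(row=5, col=1): c = -1.1550 + -1.1800i → escape time 3
(row=5, col=2): c = -0.3800 + -1.1800i → escape time 3

Answer: 255
455
355
145
135
133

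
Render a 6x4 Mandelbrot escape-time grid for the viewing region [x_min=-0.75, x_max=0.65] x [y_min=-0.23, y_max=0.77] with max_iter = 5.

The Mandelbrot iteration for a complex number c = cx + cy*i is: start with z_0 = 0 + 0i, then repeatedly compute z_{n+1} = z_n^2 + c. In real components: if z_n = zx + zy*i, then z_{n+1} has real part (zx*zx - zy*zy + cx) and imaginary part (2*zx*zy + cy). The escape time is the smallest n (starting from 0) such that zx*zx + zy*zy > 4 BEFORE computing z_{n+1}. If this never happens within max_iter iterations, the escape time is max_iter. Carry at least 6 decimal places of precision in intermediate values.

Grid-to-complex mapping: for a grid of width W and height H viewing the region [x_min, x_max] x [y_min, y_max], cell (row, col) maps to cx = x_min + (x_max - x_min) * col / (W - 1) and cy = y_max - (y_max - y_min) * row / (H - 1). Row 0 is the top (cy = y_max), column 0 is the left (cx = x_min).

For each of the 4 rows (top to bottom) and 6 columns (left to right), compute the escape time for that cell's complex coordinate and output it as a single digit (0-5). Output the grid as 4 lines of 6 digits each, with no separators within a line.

(row=0, col=0): c = -0.7500 + 0.7700i → escape time 4
(row=0, col=1): c = -0.4700 + 0.7700i → escape time 5
(row=0, col=2): c = -0.1900 + 0.7700i → escape time 5
(row=0, col=3): c = 0.0900 + 0.7700i → escape time 5
(row=0, col=4): c = 0.3700 + 0.7700i → escape time 4
(row=0, col=5): c = 0.6500 + 0.7700i → escape time 3
(row=1, col=0): c = -0.7500 + 0.4367i → escape time 5
(row=1, col=1): c = -0.4700 + 0.4367i → escape time 5
(row=1, col=2): c = -0.1900 + 0.4367i → escape time 5
(row=1, col=3): c = 0.0900 + 0.4367i → escape time 5
(row=1, col=4): c = 0.3700 + 0.4367i → escape time 5
(row=1, col=5): c = 0.6500 + 0.4367i → escape time 3
(row=2, col=0): c = -0.7500 + 0.1033i → escape time 5
(row=2, col=1): c = -0.4700 + 0.1033i → escape time 5
(row=2, col=2): c = -0.1900 + 0.1033i → escape time 5
(row=2, col=3): c = 0.0900 + 0.1033i → escape time 5
(row=2, col=4): c = 0.3700 + 0.1033i → escape time 5
(row=2, col=5): c = 0.6500 + 0.1033i → escape time 4
(row=3, col=0): c = -0.7500 + -0.2300i → escape time 5
(row=3, col=1): c = -0.4700 + -0.2300i → escape time 5
(row=3, col=2): c = -0.1900 + -0.2300i → escape time 5
(row=3, col=3): c = 0.0900 + -0.2300i → escape time 5
(row=3, col=4): c = 0.3700 + -0.2300i → escape time 5
(row=3, col=5): c = 0.6500 + -0.2300i → escape time 4

Answer: 455543
555553
555554
555554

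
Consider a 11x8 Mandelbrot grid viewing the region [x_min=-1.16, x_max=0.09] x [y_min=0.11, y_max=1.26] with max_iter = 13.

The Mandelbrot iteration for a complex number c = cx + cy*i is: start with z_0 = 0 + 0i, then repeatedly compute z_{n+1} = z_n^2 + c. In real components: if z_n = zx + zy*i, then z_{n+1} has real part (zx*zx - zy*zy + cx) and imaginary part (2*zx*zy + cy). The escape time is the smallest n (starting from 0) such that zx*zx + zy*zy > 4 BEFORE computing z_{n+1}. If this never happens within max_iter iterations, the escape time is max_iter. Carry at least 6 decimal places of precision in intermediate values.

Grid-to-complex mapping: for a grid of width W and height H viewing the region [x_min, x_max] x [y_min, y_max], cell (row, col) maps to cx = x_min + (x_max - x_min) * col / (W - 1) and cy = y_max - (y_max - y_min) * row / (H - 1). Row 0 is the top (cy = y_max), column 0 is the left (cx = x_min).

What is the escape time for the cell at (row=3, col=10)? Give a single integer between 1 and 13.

z_0 = 0 + 0i, c = 0.0900 + 0.7671i
Iter 1: z = 0.0900 + 0.7671i, |z|^2 = 0.5966
Iter 2: z = -0.4904 + 0.9052i, |z|^2 = 1.0599
Iter 3: z = -0.4889 + -0.1207i, |z|^2 = 0.2536
Iter 4: z = 0.3145 + 0.8852i, |z|^2 = 0.8825
Iter 5: z = -0.5947 + 1.3239i, |z|^2 = 2.1064
Iter 6: z = -1.3091 + -0.8074i, |z|^2 = 2.3657
Iter 7: z = 1.1518 + 2.8811i, |z|^2 = 9.6276
Escaped at iteration 7

Answer: 7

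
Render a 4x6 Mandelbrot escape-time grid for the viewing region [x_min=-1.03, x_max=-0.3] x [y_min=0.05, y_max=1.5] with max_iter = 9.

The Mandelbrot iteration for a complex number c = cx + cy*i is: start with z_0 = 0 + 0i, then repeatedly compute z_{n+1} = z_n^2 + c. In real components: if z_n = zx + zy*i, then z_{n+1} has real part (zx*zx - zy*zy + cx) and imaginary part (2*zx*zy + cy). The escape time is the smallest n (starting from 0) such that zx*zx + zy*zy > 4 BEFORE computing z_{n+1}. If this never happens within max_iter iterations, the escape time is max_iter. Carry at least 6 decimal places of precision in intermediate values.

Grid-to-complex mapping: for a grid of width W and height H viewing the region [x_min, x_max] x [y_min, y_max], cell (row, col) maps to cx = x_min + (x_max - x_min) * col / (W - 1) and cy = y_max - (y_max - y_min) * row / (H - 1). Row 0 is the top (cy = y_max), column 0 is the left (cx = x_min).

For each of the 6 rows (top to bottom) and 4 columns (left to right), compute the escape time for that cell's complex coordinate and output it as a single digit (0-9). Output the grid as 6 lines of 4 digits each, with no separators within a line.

Answer: 2222
3333
3446
4599
9999
9999

Derivation:
(row=0, col=0): c = -1.0300 + 1.5000i → escape time 2
(row=0, col=1): c = -0.7867 + 1.5000i → escape time 2
(row=0, col=2): c = -0.5433 + 1.5000i → escape time 2
(row=0, col=3): c = -0.3000 + 1.5000i → escape time 2
(row=1, col=0): c = -1.0300 + 1.2100i → escape time 3
(row=1, col=1): c = -0.7867 + 1.2100i → escape time 3
(row=1, col=2): c = -0.5433 + 1.2100i → escape time 3
(row=1, col=3): c = -0.3000 + 1.2100i → escape time 3
(row=2, col=0): c = -1.0300 + 0.9200i → escape time 3
(row=2, col=1): c = -0.7867 + 0.9200i → escape time 4
(row=2, col=2): c = -0.5433 + 0.9200i → escape time 4
(row=2, col=3): c = -0.3000 + 0.9200i → escape time 6
(row=3, col=0): c = -1.0300 + 0.6300i → escape time 4
(row=3, col=1): c = -0.7867 + 0.6300i → escape time 5
(row=3, col=2): c = -0.5433 + 0.6300i → escape time 9
(row=3, col=3): c = -0.3000 + 0.6300i → escape time 9
(row=4, col=0): c = -1.0300 + 0.3400i → escape time 9
(row=4, col=1): c = -0.7867 + 0.3400i → escape time 9
(row=4, col=2): c = -0.5433 + 0.3400i → escape time 9
(row=4, col=3): c = -0.3000 + 0.3400i → escape time 9
(row=5, col=0): c = -1.0300 + 0.0500i → escape time 9
(row=5, col=1): c = -0.7867 + 0.0500i → escape time 9
(row=5, col=2): c = -0.5433 + 0.0500i → escape time 9
(row=5, col=3): c = -0.3000 + 0.0500i → escape time 9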